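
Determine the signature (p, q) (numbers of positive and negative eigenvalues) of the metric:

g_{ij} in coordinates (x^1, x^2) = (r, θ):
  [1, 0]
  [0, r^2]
The metric is diagonal, so its eigenvalues are the diagonal entries: 1, r^2 (at a generic point, where coordinate-dependent entries are positive).
2 positive, 0 negative.
(2, 0) - Riemannian (positive definite)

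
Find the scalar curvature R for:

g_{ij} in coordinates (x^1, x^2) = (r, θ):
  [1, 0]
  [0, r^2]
Non-zero Christoffel symbols (Γ^k_{ij} = Γ^k_{ji}):
Γ^r_{θ θ} = -r
Γ^θ_{r θ} = 1/r
Ricci tensor (R_{ij} = R^k_{ikj}): R_{rr} = 0, R_{rθ} = 0, R_{θθ} = 0
Inverse metric: g^{rr} = 1, g^{θθ} = 1/r^2
R = g^{ij} R_{ij} = (1)(0) + (1/r^2)(0) = 0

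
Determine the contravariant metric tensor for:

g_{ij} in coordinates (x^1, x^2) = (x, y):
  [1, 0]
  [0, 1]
The metric is diagonal, so g^{ij} is diagonal with entries 1/g_{ii}: diag(1, 1).
g^{ij}:
  [1, 0]
  [0, 1]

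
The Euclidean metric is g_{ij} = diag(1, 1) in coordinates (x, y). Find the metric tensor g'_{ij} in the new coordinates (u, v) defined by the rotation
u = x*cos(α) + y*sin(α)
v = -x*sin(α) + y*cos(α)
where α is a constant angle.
Invert the transformation: x = u*cos(α) - v*sin(α), y = u*sin(α) + v*cos(α)
g'_{ij} = (∂x^k/∂x'^i)(∂x^l/∂x'^j) g_{kl}; with g_{kl} = δ_{kl} this is Σ_k (∂x^k/∂x'^i)(∂x^k/∂x'^j).
Jacobian: ∂x/∂u = cos(α), ∂x/∂v = -sin(α), ∂y/∂u = sin(α), ∂y/∂v = cos(α)
g'_{uu} = (cos(α))(cos(α)) + (sin(α))(sin(α)) = 1
g'_{uv} = (cos(α))(-sin(α)) + (sin(α))(cos(α)) = 0
g'_{vv} = (-sin(α))(-sin(α)) + (cos(α))(cos(α)) = 1
g'_{ij} = diag(1, 1)
The Euclidean metric is invariant under rotations.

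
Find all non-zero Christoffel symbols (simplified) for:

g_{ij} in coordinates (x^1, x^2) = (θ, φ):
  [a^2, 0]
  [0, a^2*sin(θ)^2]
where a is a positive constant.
Using Γ^k_{ij} = (1/2) g^{km} (∂_i g_{mj} + ∂_j g_{mi} - ∂_m g_{ij}); the metric is diagonal, so only the m = k term contributes.
Non-zero symbols (using the symmetry Γ^k_{ij} = Γ^k_{ji}):
Γ^θ_{φ φ} = (1/2) g^{θθ} (∂_φ g_{θφ} + ∂_φ g_{θφ} - ∂_θ g_{φφ}) = (1/2)(1/a^2)((0) + (0) - (a^2*sin(2*θ))) = -sin(2*θ)/2
Γ^φ_{θ φ} = (1/2) g^{φφ} (∂_θ g_{φφ} + ∂_φ g_{φθ} - ∂_φ g_{θφ}) = (1/2)(1/(a^2*sin(θ)^2))((a^2*sin(2*θ)) + (0) - (0)) = 1/tan(θ)
All other Christoffel symbols are zero.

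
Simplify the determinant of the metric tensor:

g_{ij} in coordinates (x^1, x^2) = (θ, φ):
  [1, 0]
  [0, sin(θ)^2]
For a 2×2 metric: det(g) = g_{11}·g_{22} - g_{12}·g_{21}
= (1)·(sin(θ)^2) - (0)·(0)
= sin(θ)^2 - 0
det(g) = sin(θ)^2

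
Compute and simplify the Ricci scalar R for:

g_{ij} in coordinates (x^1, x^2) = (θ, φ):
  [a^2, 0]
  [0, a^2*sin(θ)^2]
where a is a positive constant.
Non-zero Christoffel symbols (Γ^k_{ij} = Γ^k_{ji}):
Γ^θ_{φ φ} = -sin(2*θ)/2
Γ^φ_{θ φ} = 1/tan(θ)
Ricci tensor (R_{ij} = R^k_{ikj}): R_{θθ} = 1, R_{θφ} = 0, R_{φφ} = sin(θ)^2
Inverse metric: g^{θθ} = 1/a^2, g^{φφ} = 1/(a^2*sin(θ)^2)
R = g^{ij} R_{ij} = (1/a^2)(1) + (1/(a^2*sin(θ)^2))(sin(θ)^2) = 2/a^2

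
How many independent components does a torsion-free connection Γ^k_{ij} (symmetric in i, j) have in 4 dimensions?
Γ^k_{ij} has n choices for the upper index and n(n+1)/2 independent symmetric lower index pairs.
Total = 4 × 4×5/2 = 4 × 10 = 40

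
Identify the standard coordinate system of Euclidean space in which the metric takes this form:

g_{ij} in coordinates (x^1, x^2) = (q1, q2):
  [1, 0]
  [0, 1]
All components are constant and the metric is the identity, i.e. orthonormal rectilinear coordinates.
Cartesian (2D) coordinates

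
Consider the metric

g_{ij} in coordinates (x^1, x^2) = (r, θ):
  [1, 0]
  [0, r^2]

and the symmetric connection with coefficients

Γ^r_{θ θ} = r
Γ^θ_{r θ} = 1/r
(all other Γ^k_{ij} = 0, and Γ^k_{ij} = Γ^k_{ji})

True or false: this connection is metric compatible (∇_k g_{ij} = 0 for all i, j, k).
Using ∇_k g_{ij} = ∂_k g_{ij} - Γ^m_{ki} g_{mj} - Γ^m_{kj} g_{im}:
∇_θ g_{rθ} = (0) - (r) - (r) = -2*r ≠ 0
So the connection is not metric compatible (it is not the Levi-Civita connection).
False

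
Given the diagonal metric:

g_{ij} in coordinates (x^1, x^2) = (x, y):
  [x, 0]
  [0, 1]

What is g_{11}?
With x^1 = x, x^2 = y, g_{11} = g_{xx} is the row-1, column-1 entry of the matrix.
g_{11} = x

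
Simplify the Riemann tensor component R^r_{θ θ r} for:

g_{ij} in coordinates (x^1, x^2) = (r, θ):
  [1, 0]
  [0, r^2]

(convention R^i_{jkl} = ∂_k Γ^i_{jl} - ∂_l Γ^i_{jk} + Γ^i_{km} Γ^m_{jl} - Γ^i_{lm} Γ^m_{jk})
Non-zero Christoffel symbols (Γ^k_{ij} = Γ^k_{ji}):
Γ^r_{θ θ} = -r
Γ^θ_{r θ} = 1/r
R^r_{θ θ r} = ∂_θ Γ^r_{θ r} - ∂_r Γ^r_{θ θ} + Γ^r_{θ m} Γ^m_{θ r} - Γ^r_{r m} Γ^m_{θ θ}
  = (0) - (-1) + (-1) - (0) = 0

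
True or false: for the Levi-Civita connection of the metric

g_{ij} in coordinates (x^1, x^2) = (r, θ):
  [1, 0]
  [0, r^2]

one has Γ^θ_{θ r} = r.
Γ^θ_{θ r} = (1/2) g^{θθ} (∂_θ g_{θr} + ∂_r g_{θθ} - ∂_θ g_{θr}) = (1/2)(1/r^2)((0) + (2*r) - (0)) = 1/r
This differs from the proposed value r.
False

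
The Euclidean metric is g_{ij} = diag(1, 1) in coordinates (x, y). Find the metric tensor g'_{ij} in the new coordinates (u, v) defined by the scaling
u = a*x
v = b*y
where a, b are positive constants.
Invert the transformation: x = u/a, y = v/b
g'_{ij} = (∂x^k/∂x'^i)(∂x^l/∂x'^j) g_{kl}; with g_{kl} = δ_{kl} this is Σ_k (∂x^k/∂x'^i)(∂x^k/∂x'^j).
Jacobian: ∂x/∂u = 1/a, ∂x/∂v = 0, ∂y/∂u = 0, ∂y/∂v = 1/b
g'_{uu} = (1/a)(1/a) + (0)(0) = 1/a^2
g'_{uv} = (1/a)(0) + (0)(1/b) = 0
g'_{vv} = (0)(0) + (1/b)(1/b) = 1/b^2
g'_{ij} = diag(1/a^2, 1/b^2)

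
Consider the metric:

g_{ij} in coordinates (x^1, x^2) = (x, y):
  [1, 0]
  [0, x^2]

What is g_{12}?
With x^1 = x, x^2 = y, g_{12} = g_{xy} is the row-1, column-2 entry of the matrix.
g_{12} = 0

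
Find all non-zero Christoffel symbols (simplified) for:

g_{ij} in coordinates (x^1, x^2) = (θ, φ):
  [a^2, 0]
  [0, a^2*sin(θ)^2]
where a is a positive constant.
Using Γ^k_{ij} = (1/2) g^{km} (∂_i g_{mj} + ∂_j g_{mi} - ∂_m g_{ij}); the metric is diagonal, so only the m = k term contributes.
Non-zero symbols (using the symmetry Γ^k_{ij} = Γ^k_{ji}):
Γ^θ_{φ φ} = (1/2) g^{θθ} (∂_φ g_{θφ} + ∂_φ g_{θφ} - ∂_θ g_{φφ}) = (1/2)(1/a^2)((0) + (0) - (a^2*sin(2*θ))) = -sin(2*θ)/2
Γ^φ_{θ φ} = (1/2) g^{φφ} (∂_θ g_{φφ} + ∂_φ g_{φθ} - ∂_φ g_{θφ}) = (1/2)(1/(a^2*sin(θ)^2))((a^2*sin(2*θ)) + (0) - (0)) = 1/tan(θ)
All other Christoffel symbols are zero.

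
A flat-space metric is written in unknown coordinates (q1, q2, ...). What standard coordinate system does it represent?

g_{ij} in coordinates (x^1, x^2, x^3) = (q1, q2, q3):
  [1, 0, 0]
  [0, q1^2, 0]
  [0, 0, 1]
The line element ds^2 = dq1^2 + q1^2 dq2^2 + dq3^2 is dr^2 + r^2 dθ^2 + dz^2 with q1 = r, q2 = θ, q3 = z.
cylindrical coordinates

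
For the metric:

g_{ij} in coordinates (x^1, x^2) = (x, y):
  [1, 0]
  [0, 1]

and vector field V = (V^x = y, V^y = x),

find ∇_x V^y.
All Christoffel symbols are zero.
∇_x V^y = ∂_x V^y + Γ^y_{x j} V^j
  = (1) + (0)(y) + (0)(x)
  = 1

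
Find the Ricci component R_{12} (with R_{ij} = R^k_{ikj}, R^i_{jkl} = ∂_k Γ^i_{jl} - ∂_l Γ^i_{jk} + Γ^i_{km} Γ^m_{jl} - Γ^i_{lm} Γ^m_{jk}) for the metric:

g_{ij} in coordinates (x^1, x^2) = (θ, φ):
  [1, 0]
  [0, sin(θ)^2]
Non-zero Christoffel symbols (Γ^k_{ij} = Γ^k_{ji}):
Γ^θ_{φ φ} = -sin(2*θ)/2
Γ^φ_{θ φ} = 1/tan(θ)
R^θ_{θ θ φ} = 0 (a repeated index in an antisymmetric pair)
R^φ_{θ φ φ} = 0 (a repeated index in an antisymmetric pair)
R_{θφ} = R^θ_{θ θ φ} + R^φ_{θ φ φ} = (0) + (0) = 0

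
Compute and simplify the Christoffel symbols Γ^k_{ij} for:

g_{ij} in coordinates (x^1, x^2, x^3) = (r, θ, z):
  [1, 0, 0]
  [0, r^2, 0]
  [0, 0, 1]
Using Γ^k_{ij} = (1/2) g^{km} (∂_i g_{mj} + ∂_j g_{mi} - ∂_m g_{ij}); the metric is diagonal, so only the m = k term contributes.
Non-zero symbols (using the symmetry Γ^k_{ij} = Γ^k_{ji}):
Γ^r_{θ θ} = (1/2) g^{rr} (∂_θ g_{rθ} + ∂_θ g_{rθ} - ∂_r g_{θθ}) = (1/2)(1)((0) + (0) - (2*r)) = -r
Γ^θ_{r θ} = (1/2) g^{θθ} (∂_r g_{θθ} + ∂_θ g_{θr} - ∂_θ g_{rθ}) = (1/2)(1/r^2)((2*r) + (0) - (0)) = 1/r
All other Christoffel symbols are zero.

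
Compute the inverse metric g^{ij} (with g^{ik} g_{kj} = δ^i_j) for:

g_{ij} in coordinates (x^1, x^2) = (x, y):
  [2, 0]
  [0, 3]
The metric is diagonal, so g^{ij} is diagonal with entries 1/g_{ii}: diag(1/2, 1/3).
g^{ij}:
  [1/2, 0]
  [0, 1/3]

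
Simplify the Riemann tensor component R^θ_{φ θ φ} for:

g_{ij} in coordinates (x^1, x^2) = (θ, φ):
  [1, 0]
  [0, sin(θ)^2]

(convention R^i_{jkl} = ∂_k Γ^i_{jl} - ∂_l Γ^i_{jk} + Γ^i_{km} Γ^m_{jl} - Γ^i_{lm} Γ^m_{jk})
Non-zero Christoffel symbols (Γ^k_{ij} = Γ^k_{ji}):
Γ^θ_{φ φ} = -sin(2*θ)/2
Γ^φ_{θ φ} = 1/tan(θ)
R^θ_{φ θ φ} = ∂_θ Γ^θ_{φ φ} - ∂_φ Γ^θ_{φ θ} + Γ^θ_{θ m} Γ^m_{φ φ} - Γ^θ_{φ m} Γ^m_{φ θ}
  = (-cos(2*θ)) - (0) + (0) - (-cos(θ)^2) = sin(θ)^2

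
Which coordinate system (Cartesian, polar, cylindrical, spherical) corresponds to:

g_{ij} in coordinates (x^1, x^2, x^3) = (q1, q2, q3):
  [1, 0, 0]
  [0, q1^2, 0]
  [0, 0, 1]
The line element ds^2 = dq1^2 + q1^2 dq2^2 + dq3^2 is dr^2 + r^2 dθ^2 + dz^2 with q1 = r, q2 = θ, q3 = z.
cylindrical coordinates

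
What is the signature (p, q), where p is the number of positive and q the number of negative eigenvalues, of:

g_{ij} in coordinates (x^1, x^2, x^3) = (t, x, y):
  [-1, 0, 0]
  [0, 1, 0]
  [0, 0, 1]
The metric is diagonal, so its eigenvalues are the diagonal entries: -1, 1, 1 (at a generic point, where coordinate-dependent entries are positive).
2 positive, 1 negative.
(2, 1) - Lorentzian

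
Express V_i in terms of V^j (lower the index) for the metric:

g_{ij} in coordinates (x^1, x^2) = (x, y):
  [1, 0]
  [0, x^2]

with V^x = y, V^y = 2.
V_i = g_{ij} V^j:
V_x = (1)(y) + (0)(2) = y
V_y = (0)(y) + (x^2)(2) = 2*x^2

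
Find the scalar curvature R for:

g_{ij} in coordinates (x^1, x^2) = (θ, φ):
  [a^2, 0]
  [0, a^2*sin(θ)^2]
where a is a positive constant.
Non-zero Christoffel symbols (Γ^k_{ij} = Γ^k_{ji}):
Γ^θ_{φ φ} = -sin(2*θ)/2
Γ^φ_{θ φ} = 1/tan(θ)
Ricci tensor (R_{ij} = R^k_{ikj}): R_{θθ} = 1, R_{θφ} = 0, R_{φφ} = sin(θ)^2
Inverse metric: g^{θθ} = 1/a^2, g^{φφ} = 1/(a^2*sin(θ)^2)
R = g^{ij} R_{ij} = (1/a^2)(1) + (1/(a^2*sin(θ)^2))(sin(θ)^2) = 2/a^2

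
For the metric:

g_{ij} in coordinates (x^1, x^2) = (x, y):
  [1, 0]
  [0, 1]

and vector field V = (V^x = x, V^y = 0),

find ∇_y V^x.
All Christoffel symbols are zero.
∇_y V^x = ∂_y V^x + Γ^x_{y j} V^j
  = (0) + (0)(x) + (0)(0)
  = 0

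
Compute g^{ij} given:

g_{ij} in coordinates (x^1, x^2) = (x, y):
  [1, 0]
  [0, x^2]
The metric is diagonal, so g^{ij} is diagonal with entries 1/g_{ii}: diag(1, 1/(x^2)).
g^{ij}:
  [1, 0]
  [0, 1/x^2]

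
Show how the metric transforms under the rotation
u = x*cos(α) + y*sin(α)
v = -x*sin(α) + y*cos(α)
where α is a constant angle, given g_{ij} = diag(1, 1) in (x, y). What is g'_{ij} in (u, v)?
Invert the transformation: x = u*cos(α) - v*sin(α), y = u*sin(α) + v*cos(α)
g'_{ij} = (∂x^k/∂x'^i)(∂x^l/∂x'^j) g_{kl}; with g_{kl} = δ_{kl} this is Σ_k (∂x^k/∂x'^i)(∂x^k/∂x'^j).
Jacobian: ∂x/∂u = cos(α), ∂x/∂v = -sin(α), ∂y/∂u = sin(α), ∂y/∂v = cos(α)
g'_{uu} = (cos(α))(cos(α)) + (sin(α))(sin(α)) = 1
g'_{uv} = (cos(α))(-sin(α)) + (sin(α))(cos(α)) = 0
g'_{vv} = (-sin(α))(-sin(α)) + (cos(α))(cos(α)) = 1
g'_{ij} = diag(1, 1)
The Euclidean metric is invariant under rotations.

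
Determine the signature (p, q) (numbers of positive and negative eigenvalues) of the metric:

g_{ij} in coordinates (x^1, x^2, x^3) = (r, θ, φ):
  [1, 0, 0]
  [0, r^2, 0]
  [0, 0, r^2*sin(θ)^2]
The metric is diagonal, so its eigenvalues are the diagonal entries: 1, r^2, r^2*sin(θ)^2 (at a generic point, where coordinate-dependent entries are positive).
3 positive, 0 negative.
(3, 0) - Riemannian (positive definite)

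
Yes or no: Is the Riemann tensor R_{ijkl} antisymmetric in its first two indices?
R_{ijkl} = -R_{jikl} (follows from metric compatibility).
Yes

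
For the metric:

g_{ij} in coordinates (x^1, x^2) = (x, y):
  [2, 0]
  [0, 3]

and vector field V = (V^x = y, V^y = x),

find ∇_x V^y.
All Christoffel symbols are zero.
∇_x V^y = ∂_x V^y + Γ^y_{x j} V^j
  = (1) + (0)(y) + (0)(x)
  = 1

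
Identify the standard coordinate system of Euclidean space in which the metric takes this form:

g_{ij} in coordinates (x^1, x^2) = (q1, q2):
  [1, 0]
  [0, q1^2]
The line element ds^2 = dq1^2 + q1^2 dq2^2 is dr^2 + r^2 dθ^2 with q1 = r, q2 = θ.
polar coordinates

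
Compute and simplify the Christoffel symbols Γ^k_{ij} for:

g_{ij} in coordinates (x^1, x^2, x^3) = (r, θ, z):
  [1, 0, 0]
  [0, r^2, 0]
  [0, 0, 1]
Using Γ^k_{ij} = (1/2) g^{km} (∂_i g_{mj} + ∂_j g_{mi} - ∂_m g_{ij}); the metric is diagonal, so only the m = k term contributes.
Non-zero symbols (using the symmetry Γ^k_{ij} = Γ^k_{ji}):
Γ^r_{θ θ} = (1/2) g^{rr} (∂_θ g_{rθ} + ∂_θ g_{rθ} - ∂_r g_{θθ}) = (1/2)(1)((0) + (0) - (2*r)) = -r
Γ^θ_{r θ} = (1/2) g^{θθ} (∂_r g_{θθ} + ∂_θ g_{θr} - ∂_θ g_{rθ}) = (1/2)(1/r^2)((2*r) + (0) - (0)) = 1/r
All other Christoffel symbols are zero.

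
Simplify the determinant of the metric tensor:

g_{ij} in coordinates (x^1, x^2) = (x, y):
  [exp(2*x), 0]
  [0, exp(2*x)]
For a 2×2 metric: det(g) = g_{11}·g_{22} - g_{12}·g_{21}
= (exp(2*x))·(exp(2*x)) - (0)·(0)
= exp(4*x) - 0
det(g) = exp(4*x)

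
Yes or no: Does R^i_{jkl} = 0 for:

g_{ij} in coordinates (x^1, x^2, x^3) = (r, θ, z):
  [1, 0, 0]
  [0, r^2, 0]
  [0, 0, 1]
Non-zero Christoffel symbols:
Γ^r_{θ θ} = -r
Γ^θ_{r θ} = 1/r
Ricci tensor: R_{rr} = 0, R_{rθ} = 0, R_{rz} = 0, R_{θθ} = 0, R_{θz} = 0, R_{zz} = 0
All R_{ij} vanish; in 3 dimensions the Riemann tensor is fully determined by the Ricci tensor, so R^i_{jkl} = 0: the metric is flat (curvilinear coordinates on flat space).
Yes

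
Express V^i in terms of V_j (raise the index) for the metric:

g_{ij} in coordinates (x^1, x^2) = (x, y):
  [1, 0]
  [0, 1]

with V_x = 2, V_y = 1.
Inverse metric (diagonal): g^{xx} = 1, g^{yy} = 1
V^i = g^{ij} V_j:
V^x = (1)(2) + (0)(1) = 2
V^y = (0)(2) + (1)(1) = 1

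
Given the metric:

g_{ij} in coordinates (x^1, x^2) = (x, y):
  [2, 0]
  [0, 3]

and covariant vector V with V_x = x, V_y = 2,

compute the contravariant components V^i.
Inverse metric (diagonal): g^{xx} = 1/2, g^{yy} = 1/3
V^i = g^{ij} V_j:
V^x = (1/2)(x) + (0)(2) = x/2
V^y = (0)(x) + (1/3)(2) = 2/3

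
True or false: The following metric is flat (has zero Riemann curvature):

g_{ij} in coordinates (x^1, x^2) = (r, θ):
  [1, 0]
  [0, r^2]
Non-zero Christoffel symbols:
Γ^r_{θ θ} = -r
Γ^θ_{r θ} = 1/r
Ricci tensor: R_{rr} = 0, R_{rθ} = 0, R_{θθ} = 0
All R_{ij} vanish; in 2 dimensions the Riemann tensor is fully determined by the Ricci tensor, so R^i_{jkl} = 0: the metric is flat (curvilinear coordinates on flat space).
True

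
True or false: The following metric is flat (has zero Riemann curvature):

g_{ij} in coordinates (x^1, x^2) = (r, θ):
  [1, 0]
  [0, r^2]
Non-zero Christoffel symbols:
Γ^r_{θ θ} = -r
Γ^θ_{r θ} = 1/r
Ricci tensor: R_{rr} = 0, R_{rθ} = 0, R_{θθ} = 0
All R_{ij} vanish; in 2 dimensions the Riemann tensor is fully determined by the Ricci tensor, so R^i_{jkl} = 0: the metric is flat (curvilinear coordinates on flat space).
True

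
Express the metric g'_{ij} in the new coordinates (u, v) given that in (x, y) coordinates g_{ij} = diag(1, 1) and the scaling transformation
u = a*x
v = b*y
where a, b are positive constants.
Invert the transformation: x = u/a, y = v/b
g'_{ij} = (∂x^k/∂x'^i)(∂x^l/∂x'^j) g_{kl}; with g_{kl} = δ_{kl} this is Σ_k (∂x^k/∂x'^i)(∂x^k/∂x'^j).
Jacobian: ∂x/∂u = 1/a, ∂x/∂v = 0, ∂y/∂u = 0, ∂y/∂v = 1/b
g'_{uu} = (1/a)(1/a) + (0)(0) = 1/a^2
g'_{uv} = (1/a)(0) + (0)(1/b) = 0
g'_{vv} = (0)(0) + (1/b)(1/b) = 1/b^2
g'_{ij} = diag(1/a^2, 1/b^2)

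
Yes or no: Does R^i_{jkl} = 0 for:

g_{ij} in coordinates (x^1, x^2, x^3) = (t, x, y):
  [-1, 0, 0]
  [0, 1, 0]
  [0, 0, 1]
All metric components are constant, so every Christoffel symbol vanishes and R^i_{jkl} = 0.
Yes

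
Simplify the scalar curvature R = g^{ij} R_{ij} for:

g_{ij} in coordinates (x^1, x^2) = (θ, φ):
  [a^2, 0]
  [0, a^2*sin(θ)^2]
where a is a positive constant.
Non-zero Christoffel symbols (Γ^k_{ij} = Γ^k_{ji}):
Γ^θ_{φ φ} = -sin(2*θ)/2
Γ^φ_{θ φ} = 1/tan(θ)
Ricci tensor (R_{ij} = R^k_{ikj}): R_{θθ} = 1, R_{θφ} = 0, R_{φφ} = sin(θ)^2
Inverse metric: g^{θθ} = 1/a^2, g^{φφ} = 1/(a^2*sin(θ)^2)
R = g^{ij} R_{ij} = (1/a^2)(1) + (1/(a^2*sin(θ)^2))(sin(θ)^2) = 2/a^2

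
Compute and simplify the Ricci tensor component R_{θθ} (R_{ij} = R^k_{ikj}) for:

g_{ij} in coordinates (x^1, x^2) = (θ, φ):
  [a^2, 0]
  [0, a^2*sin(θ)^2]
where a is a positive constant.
Non-zero Christoffel symbols (Γ^k_{ij} = Γ^k_{ji}):
Γ^θ_{φ φ} = -sin(2*θ)/2
Γ^φ_{θ φ} = 1/tan(θ)
R^θ_{θ θ θ} = 0 (a repeated index in an antisymmetric pair)
R^φ_{θ φ θ} = ∂_φ Γ^φ_{θ θ} - ∂_θ Γ^φ_{θ φ} + Γ^φ_{φ m} Γ^m_{θ θ} - Γ^φ_{θ m} Γ^m_{θ φ}
  = (0) - (-1/sin(θ)^2) + (0) - (1/tan(θ)^2) = 1
R_{θθ} = R^θ_{θ θ θ} + R^φ_{θ φ θ} = (0) + (1) = 1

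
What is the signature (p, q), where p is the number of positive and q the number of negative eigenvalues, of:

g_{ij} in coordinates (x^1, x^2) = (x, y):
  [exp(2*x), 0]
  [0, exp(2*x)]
The metric is diagonal, so its eigenvalues are the diagonal entries: exp(2*x), exp(2*x) (at a generic point, where coordinate-dependent entries are positive).
2 positive, 0 negative.
(2, 0) - Riemannian (positive definite)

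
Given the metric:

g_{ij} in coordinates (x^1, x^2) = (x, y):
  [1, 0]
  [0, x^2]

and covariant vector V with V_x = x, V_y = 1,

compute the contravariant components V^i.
Inverse metric (diagonal): g^{xx} = 1, g^{yy} = 1/x^2
V^i = g^{ij} V_j:
V^x = (1)(x) + (0)(1) = x
V^y = (0)(x) + (1/x^2)(1) = 1/x^2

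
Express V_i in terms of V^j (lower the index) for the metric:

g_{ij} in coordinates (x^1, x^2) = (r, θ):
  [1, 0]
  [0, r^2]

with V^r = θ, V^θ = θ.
V_i = g_{ij} V^j:
V_r = (1)(θ) + (0)(θ) = θ
V_θ = (0)(θ) + (r^2)(θ) = r^2*θ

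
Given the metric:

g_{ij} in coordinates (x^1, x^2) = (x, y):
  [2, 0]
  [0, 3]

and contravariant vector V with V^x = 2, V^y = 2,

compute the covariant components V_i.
V_i = g_{ij} V^j:
V_x = (2)(2) + (0)(2) = 4
V_y = (0)(2) + (3)(2) = 6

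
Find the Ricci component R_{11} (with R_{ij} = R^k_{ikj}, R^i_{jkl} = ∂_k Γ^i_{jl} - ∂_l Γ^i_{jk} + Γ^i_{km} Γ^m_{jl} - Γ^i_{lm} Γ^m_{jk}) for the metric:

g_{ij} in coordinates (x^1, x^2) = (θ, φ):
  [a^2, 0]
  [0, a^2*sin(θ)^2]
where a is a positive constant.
Non-zero Christoffel symbols (Γ^k_{ij} = Γ^k_{ji}):
Γ^θ_{φ φ} = -sin(2*θ)/2
Γ^φ_{θ φ} = 1/tan(θ)
R^θ_{θ θ θ} = 0 (a repeated index in an antisymmetric pair)
R^φ_{θ φ θ} = ∂_φ Γ^φ_{θ θ} - ∂_θ Γ^φ_{θ φ} + Γ^φ_{φ m} Γ^m_{θ θ} - Γ^φ_{θ m} Γ^m_{θ φ}
  = (0) - (-1/sin(θ)^2) + (0) - (1/tan(θ)^2) = 1
R_{θθ} = R^θ_{θ θ θ} + R^φ_{θ φ θ} = (0) + (1) = 1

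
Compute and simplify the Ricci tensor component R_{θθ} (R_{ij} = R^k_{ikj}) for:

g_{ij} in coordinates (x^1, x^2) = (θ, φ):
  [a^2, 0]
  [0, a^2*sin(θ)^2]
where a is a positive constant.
Non-zero Christoffel symbols (Γ^k_{ij} = Γ^k_{ji}):
Γ^θ_{φ φ} = -sin(2*θ)/2
Γ^φ_{θ φ} = 1/tan(θ)
R^θ_{θ θ θ} = 0 (a repeated index in an antisymmetric pair)
R^φ_{θ φ θ} = ∂_φ Γ^φ_{θ θ} - ∂_θ Γ^φ_{θ φ} + Γ^φ_{φ m} Γ^m_{θ θ} - Γ^φ_{θ m} Γ^m_{θ φ}
  = (0) - (-1/sin(θ)^2) + (0) - (1/tan(θ)^2) = 1
R_{θθ} = R^θ_{θ θ θ} + R^φ_{θ φ θ} = (0) + (1) = 1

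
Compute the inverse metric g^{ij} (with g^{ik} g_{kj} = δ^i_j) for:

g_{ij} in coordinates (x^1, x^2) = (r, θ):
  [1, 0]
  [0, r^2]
The metric is diagonal, so g^{ij} is diagonal with entries 1/g_{ii}: diag(1, 1/(r^2)).
g^{ij}:
  [1, 0]
  [0, 1/r^2]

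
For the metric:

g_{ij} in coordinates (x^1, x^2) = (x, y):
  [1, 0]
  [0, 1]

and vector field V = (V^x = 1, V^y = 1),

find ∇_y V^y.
All Christoffel symbols are zero.
∇_y V^y = ∂_y V^y + Γ^y_{y j} V^j
  = (0) + (0)(1) + (0)(1)
  = 0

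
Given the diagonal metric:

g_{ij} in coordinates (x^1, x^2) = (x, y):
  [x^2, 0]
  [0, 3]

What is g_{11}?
With x^1 = x, x^2 = y, g_{11} = g_{xx} is the row-1, column-1 entry of the matrix.
g_{11} = x^2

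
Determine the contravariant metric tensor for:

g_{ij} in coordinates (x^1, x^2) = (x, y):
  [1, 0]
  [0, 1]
The metric is diagonal, so g^{ij} is diagonal with entries 1/g_{ii}: diag(1, 1).
g^{ij}:
  [1, 0]
  [0, 1]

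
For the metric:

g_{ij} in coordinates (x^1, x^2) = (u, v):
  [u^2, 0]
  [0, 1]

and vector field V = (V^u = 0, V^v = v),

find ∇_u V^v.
Non-zero Christoffel symbols:
Γ^u_{u u} = 1/u
∇_u V^v = ∂_u V^v + Γ^v_{u j} V^j
  = (0) + (0)(0) + (0)(v)
  = 0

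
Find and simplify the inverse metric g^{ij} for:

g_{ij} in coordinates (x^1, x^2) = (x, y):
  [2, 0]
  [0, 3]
The metric is diagonal, so g^{ij} is diagonal with entries 1/g_{ii}: diag(1/2, 1/3).
g^{ij}:
  [1/2, 0]
  [0, 1/3]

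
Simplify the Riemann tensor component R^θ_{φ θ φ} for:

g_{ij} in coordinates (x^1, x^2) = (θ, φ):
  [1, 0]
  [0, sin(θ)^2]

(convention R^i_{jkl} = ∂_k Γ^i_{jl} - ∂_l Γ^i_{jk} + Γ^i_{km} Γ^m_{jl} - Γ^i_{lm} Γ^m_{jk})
Non-zero Christoffel symbols (Γ^k_{ij} = Γ^k_{ji}):
Γ^θ_{φ φ} = -sin(2*θ)/2
Γ^φ_{θ φ} = 1/tan(θ)
R^θ_{φ θ φ} = ∂_θ Γ^θ_{φ φ} - ∂_φ Γ^θ_{φ θ} + Γ^θ_{θ m} Γ^m_{φ φ} - Γ^θ_{φ m} Γ^m_{φ θ}
  = (-cos(2*θ)) - (0) + (0) - (-cos(θ)^2) = sin(θ)^2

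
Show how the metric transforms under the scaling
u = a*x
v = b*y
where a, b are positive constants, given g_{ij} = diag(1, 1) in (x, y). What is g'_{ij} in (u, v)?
Invert the transformation: x = u/a, y = v/b
g'_{ij} = (∂x^k/∂x'^i)(∂x^l/∂x'^j) g_{kl}; with g_{kl} = δ_{kl} this is Σ_k (∂x^k/∂x'^i)(∂x^k/∂x'^j).
Jacobian: ∂x/∂u = 1/a, ∂x/∂v = 0, ∂y/∂u = 0, ∂y/∂v = 1/b
g'_{uu} = (1/a)(1/a) + (0)(0) = 1/a^2
g'_{uv} = (1/a)(0) + (0)(1/b) = 0
g'_{vv} = (0)(0) + (1/b)(1/b) = 1/b^2
g'_{ij} = diag(1/a^2, 1/b^2)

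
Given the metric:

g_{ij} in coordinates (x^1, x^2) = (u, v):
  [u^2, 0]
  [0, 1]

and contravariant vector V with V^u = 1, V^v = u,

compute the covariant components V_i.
V_i = g_{ij} V^j:
V_u = (u^2)(1) + (0)(u) = u^2
V_v = (0)(1) + (1)(u) = u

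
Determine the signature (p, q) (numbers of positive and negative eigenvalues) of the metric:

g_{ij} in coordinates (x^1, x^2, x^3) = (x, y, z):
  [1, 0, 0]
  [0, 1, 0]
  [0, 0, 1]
The metric is diagonal, so its eigenvalues are the diagonal entries: 1, 1, 1 (at a generic point, where coordinate-dependent entries are positive).
3 positive, 0 negative.
(3, 0) - Riemannian (positive definite)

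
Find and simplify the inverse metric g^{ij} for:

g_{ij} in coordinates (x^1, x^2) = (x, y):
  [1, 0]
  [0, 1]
The metric is diagonal, so g^{ij} is diagonal with entries 1/g_{ii}: diag(1, 1).
g^{ij}:
  [1, 0]
  [0, 1]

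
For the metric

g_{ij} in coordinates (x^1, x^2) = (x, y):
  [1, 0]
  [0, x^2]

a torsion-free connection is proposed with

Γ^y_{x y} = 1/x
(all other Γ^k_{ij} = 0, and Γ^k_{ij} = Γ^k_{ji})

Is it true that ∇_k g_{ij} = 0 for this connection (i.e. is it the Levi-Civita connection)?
Using ∇_k g_{ij} = ∂_k g_{ij} - Γ^m_{ki} g_{mj} - Γ^m_{kj} g_{im}:
∇_y g_{xy} = (0) - (x) - (0) = -x ≠ 0
So the connection is not metric compatible (it is not the Levi-Civita connection).
No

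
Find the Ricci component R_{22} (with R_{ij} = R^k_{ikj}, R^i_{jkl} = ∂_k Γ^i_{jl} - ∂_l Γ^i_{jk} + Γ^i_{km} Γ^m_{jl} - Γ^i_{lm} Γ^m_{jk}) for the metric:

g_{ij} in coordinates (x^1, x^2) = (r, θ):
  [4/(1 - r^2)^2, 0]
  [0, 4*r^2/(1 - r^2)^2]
Non-zero Christoffel symbols (Γ^k_{ij} = Γ^k_{ji}):
Γ^r_{r r} = 2*r/(1 - r^2)
Γ^r_{θ θ} = (r^3 + r)/(r^2 - 1)
Γ^θ_{r θ} = (-r^2 - 1)/(r^3 - r)
R^r_{θ r θ} = ∂_r Γ^r_{θ θ} - ∂_θ Γ^r_{θ r} + Γ^r_{r m} Γ^m_{θ θ} - Γ^r_{θ m} Γ^m_{θ r}
  = ((r^4 - 4*r^2 - 1)/(r^2 - 1)^2) - (0) + (-2*r^2*(r^2 + 1)/(r^2 - 1)^2) - (-(r^2 + 1)^2/(r^2 - 1)^2) = -4*r^2/(r^2 - 1)^2
R^θ_{θ θ θ} = 0 (a repeated index in an antisymmetric pair)
R_{θθ} = R^r_{θ r θ} + R^θ_{θ θ θ} = (-4*r^2/(r^2 - 1)^2) + (0) = -4*r^2/(r^2 - 1)^2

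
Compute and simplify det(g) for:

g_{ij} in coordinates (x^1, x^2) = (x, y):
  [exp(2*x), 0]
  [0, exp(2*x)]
For a 2×2 metric: det(g) = g_{11}·g_{22} - g_{12}·g_{21}
= (exp(2*x))·(exp(2*x)) - (0)·(0)
= exp(4*x) - 0
det(g) = exp(4*x)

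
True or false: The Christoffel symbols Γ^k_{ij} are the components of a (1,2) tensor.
Under a change of coordinates Γ picks up an inhomogeneous term ∂²x/∂x'∂x'; e.g. Γ = 0 in Cartesian coordinates but Γ^r_{θθ} = -r in polar coordinates on the same flat plane.
False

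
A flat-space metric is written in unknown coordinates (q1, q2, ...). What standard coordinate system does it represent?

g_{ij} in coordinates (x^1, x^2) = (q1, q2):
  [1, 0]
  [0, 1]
All components are constant and the metric is the identity, i.e. orthonormal rectilinear coordinates.
Cartesian (2D) coordinates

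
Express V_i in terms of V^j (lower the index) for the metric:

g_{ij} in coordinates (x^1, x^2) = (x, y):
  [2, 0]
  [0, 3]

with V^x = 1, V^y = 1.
V_i = g_{ij} V^j:
V_x = (2)(1) + (0)(1) = 2
V_y = (0)(1) + (3)(1) = 3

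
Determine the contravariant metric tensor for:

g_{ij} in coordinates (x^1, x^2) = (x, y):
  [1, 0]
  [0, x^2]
The metric is diagonal, so g^{ij} is diagonal with entries 1/g_{ii}: diag(1, 1/(x^2)).
g^{ij}:
  [1, 0]
  [0, 1/x^2]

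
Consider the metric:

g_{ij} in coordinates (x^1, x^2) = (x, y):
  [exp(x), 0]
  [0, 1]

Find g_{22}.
With x^1 = x, x^2 = y, g_{22} = g_{yy} is the row-2, column-2 entry of the matrix.
g_{22} = 1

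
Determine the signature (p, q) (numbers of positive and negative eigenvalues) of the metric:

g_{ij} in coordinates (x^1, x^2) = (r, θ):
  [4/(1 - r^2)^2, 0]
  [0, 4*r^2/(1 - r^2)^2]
The metric is diagonal, so its eigenvalues are the diagonal entries: 4/(1 - r^2)^2, 4*r^2/(1 - r^2)^2 (at a generic point, where coordinate-dependent entries are positive).
2 positive, 0 negative.
(2, 0) - Riemannian (positive definite)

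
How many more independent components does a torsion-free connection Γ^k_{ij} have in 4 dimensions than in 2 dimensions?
Independent components in n dimensions: n × n(n+1)/2 = n^2(n+1)/2.
4D: 4 × 10 = 40
2D: 2 × 3 = 6
Difference = 40 - 6 = 34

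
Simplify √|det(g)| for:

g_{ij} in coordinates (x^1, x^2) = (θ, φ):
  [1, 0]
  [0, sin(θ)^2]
det(g) = sin(θ)^2
√|det(g)| = sin(θ) (taking 0 < θ < π so that |sin(θ)| = sin(θ))
Volume element: dV = sin(θ) dθ dφ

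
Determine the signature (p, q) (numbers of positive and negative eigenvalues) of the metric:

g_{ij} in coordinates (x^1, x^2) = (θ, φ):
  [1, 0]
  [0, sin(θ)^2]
The metric is diagonal, so its eigenvalues are the diagonal entries: 1, sin(θ)^2 (at a generic point, where coordinate-dependent entries are positive).
2 positive, 0 negative.
(2, 0) - Riemannian (positive definite)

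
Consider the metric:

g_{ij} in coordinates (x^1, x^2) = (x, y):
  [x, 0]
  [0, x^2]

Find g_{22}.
With x^1 = x, x^2 = y, g_{22} = g_{yy} is the row-2, column-2 entry of the matrix.
g_{22} = x^2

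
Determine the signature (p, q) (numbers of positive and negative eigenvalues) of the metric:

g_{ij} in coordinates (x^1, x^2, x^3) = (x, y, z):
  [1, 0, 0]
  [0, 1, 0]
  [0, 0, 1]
The metric is diagonal, so its eigenvalues are the diagonal entries: 1, 1, 1 (at a generic point, where coordinate-dependent entries are positive).
3 positive, 0 negative.
(3, 0) - Riemannian (positive definite)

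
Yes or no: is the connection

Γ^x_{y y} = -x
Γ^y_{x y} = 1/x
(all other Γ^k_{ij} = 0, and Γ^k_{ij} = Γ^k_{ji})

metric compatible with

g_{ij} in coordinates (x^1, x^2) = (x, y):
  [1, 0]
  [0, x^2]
Using ∇_k g_{ij} = ∂_k g_{ij} - Γ^m_{ki} g_{mj} - Γ^m_{kj} g_{im}:
e.g. ∇_x g_{yy} = (2*x) - (x) - (x) = 0
Every component ∇_k g_{ij} vanishes: the connection is metric compatible.
Yes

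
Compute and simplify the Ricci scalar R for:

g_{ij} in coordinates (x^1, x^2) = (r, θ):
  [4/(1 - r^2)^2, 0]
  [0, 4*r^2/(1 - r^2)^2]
Non-zero Christoffel symbols (Γ^k_{ij} = Γ^k_{ji}):
Γ^r_{r r} = 2*r/(1 - r^2)
Γ^r_{θ θ} = (r^3 + r)/(r^2 - 1)
Γ^θ_{r θ} = (-r^2 - 1)/(r^3 - r)
Ricci tensor (R_{ij} = R^k_{ikj}): R_{rr} = -4/(r^2 - 1)^2, R_{rθ} = 0, R_{θθ} = -4*r^2/(r^2 - 1)^2
Inverse metric: g^{rr} = (1 - r^2)^2/4, g^{θθ} = (1 - r^2)^2/(4*r^2)
R = g^{ij} R_{ij} = ((1 - r^2)^2/4)(-4/(r^2 - 1)^2) + ((1 - r^2)^2/(4*r^2))(-4*r^2/(r^2 - 1)^2) = -2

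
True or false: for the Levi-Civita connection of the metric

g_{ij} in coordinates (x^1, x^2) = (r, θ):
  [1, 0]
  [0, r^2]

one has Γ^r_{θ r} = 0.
Γ^r_{θ r} = (1/2) g^{rr} (∂_θ g_{rr} + ∂_r g_{rθ} - ∂_r g_{θr}) = (1/2)(1)((0) + (0) - (0)) = 0
This equals the proposed value 0.
True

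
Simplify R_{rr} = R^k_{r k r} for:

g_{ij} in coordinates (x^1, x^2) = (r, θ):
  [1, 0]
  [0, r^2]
Non-zero Christoffel symbols (Γ^k_{ij} = Γ^k_{ji}):
Γ^r_{θ θ} = -r
Γ^θ_{r θ} = 1/r
R^r_{r r r} = 0 (a repeated index in an antisymmetric pair)
R^θ_{r θ r} = ∂_θ Γ^θ_{r r} - ∂_r Γ^θ_{r θ} + Γ^θ_{θ m} Γ^m_{r r} - Γ^θ_{r m} Γ^m_{r θ}
  = (0) - (-1/r^2) + (0) - (1/r^2) = 0
R_{rr} = R^r_{r r r} + R^θ_{r θ r} = (0) + (0) = 0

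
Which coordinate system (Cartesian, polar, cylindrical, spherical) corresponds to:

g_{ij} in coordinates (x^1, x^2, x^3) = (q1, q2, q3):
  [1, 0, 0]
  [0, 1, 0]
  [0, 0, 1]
All components are constant and the metric is the identity, i.e. orthonormal rectilinear coordinates.
Cartesian (3D) coordinates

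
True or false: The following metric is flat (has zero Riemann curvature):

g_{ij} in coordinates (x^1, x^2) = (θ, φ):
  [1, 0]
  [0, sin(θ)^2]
Non-zero Christoffel symbols:
Γ^θ_{φ φ} = -sin(2*θ)/2
Γ^φ_{θ φ} = 1/tan(θ)
Ricci tensor: R_{θθ} = 1, R_{θφ} = 0, R_{φφ} = sin(θ)^2
The Ricci tensor is non-zero, so the Riemann tensor is non-zero: not flat.
False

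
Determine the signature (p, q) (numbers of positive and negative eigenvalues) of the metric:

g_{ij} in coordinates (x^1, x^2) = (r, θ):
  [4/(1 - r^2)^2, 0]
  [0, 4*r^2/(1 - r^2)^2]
The metric is diagonal, so its eigenvalues are the diagonal entries: 4/(1 - r^2)^2, 4*r^2/(1 - r^2)^2 (at a generic point, where coordinate-dependent entries are positive).
2 positive, 0 negative.
(2, 0) - Riemannian (positive definite)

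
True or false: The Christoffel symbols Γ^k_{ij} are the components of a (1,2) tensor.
Under a change of coordinates Γ picks up an inhomogeneous term ∂²x/∂x'∂x'; e.g. Γ = 0 in Cartesian coordinates but Γ^r_{θθ} = -r in polar coordinates on the same flat plane.
False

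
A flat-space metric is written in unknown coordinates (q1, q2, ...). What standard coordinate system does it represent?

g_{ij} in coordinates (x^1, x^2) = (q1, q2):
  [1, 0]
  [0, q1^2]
The line element ds^2 = dq1^2 + q1^2 dq2^2 is dr^2 + r^2 dθ^2 with q1 = r, q2 = θ.
polar coordinates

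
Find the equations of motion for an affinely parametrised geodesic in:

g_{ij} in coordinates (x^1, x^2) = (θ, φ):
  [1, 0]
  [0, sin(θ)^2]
Geodesic equation: d^2x^k/dλ^2 + Γ^k_{ij} (dx^i/dλ)(dx^j/dλ) = 0.
Non-zero Christoffel symbols:
Γ^θ_{φ φ} = -sin(2*θ)/2
Γ^φ_{θ φ} = 1/tan(θ)
Substituting (the symmetric pair Γ^k_{ij}, Γ^k_{ji} combines into a factor 2):
d^2θ/dλ^2 - (sin(2*θ)/2) (dφ/dλ)^2 = 0
d^2φ/dλ^2 + (2/tan(θ)) (dθ/dλ)(dφ/dλ) = 0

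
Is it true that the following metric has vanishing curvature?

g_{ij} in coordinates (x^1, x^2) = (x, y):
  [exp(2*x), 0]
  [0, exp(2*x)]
Non-zero Christoffel symbols:
Γ^x_{x x} = 1
Γ^x_{y y} = -1
Γ^y_{x y} = 1
Ricci tensor: R_{xx} = 0, R_{xy} = 0, R_{yy} = 0
All R_{ij} vanish; in 2 dimensions the Riemann tensor is fully determined by the Ricci tensor, so R^i_{jkl} = 0: the metric is flat (curvilinear coordinates on flat space).
Yes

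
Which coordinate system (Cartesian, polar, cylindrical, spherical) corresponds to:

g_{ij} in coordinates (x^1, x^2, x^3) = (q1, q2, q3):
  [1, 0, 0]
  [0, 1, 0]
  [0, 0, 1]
All components are constant and the metric is the identity, i.e. orthonormal rectilinear coordinates.
Cartesian (3D) coordinates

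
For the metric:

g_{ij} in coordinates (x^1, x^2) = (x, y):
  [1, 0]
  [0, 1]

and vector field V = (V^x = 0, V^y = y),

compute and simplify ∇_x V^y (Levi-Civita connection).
All Christoffel symbols are zero.
∇_x V^y = ∂_x V^y + Γ^y_{x j} V^j
  = (0) + (0)(0) + (0)(y)
  = 0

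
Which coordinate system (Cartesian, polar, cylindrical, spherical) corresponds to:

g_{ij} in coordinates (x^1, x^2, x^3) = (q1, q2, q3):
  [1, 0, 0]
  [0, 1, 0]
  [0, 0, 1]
All components are constant and the metric is the identity, i.e. orthonormal rectilinear coordinates.
Cartesian (3D) coordinates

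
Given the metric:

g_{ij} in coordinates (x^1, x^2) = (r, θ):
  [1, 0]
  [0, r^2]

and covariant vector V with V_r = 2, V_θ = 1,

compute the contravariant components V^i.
Inverse metric (diagonal): g^{rr} = 1, g^{θθ} = 1/r^2
V^i = g^{ij} V_j:
V^r = (1)(2) + (0)(1) = 2
V^θ = (0)(2) + (1/r^2)(1) = 1/r^2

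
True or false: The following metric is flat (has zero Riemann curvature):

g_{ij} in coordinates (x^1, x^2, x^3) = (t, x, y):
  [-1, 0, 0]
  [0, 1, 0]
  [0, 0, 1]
All metric components are constant, so every Christoffel symbol vanishes and R^i_{jkl} = 0.
True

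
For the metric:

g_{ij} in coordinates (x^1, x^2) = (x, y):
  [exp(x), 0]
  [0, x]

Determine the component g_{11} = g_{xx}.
With x^1 = x, x^2 = y, g_{11} = g_{xx} is the row-1, column-1 entry of the matrix.
g_{11} = exp(x)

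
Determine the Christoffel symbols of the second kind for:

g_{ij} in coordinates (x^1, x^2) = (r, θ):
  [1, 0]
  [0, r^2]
Using Γ^k_{ij} = (1/2) g^{km} (∂_i g_{mj} + ∂_j g_{mi} - ∂_m g_{ij}); the metric is diagonal, so only the m = k term contributes.
Non-zero symbols (using the symmetry Γ^k_{ij} = Γ^k_{ji}):
Γ^r_{θ θ} = (1/2) g^{rr} (∂_θ g_{rθ} + ∂_θ g_{rθ} - ∂_r g_{θθ}) = (1/2)(1)((0) + (0) - (2*r)) = -r
Γ^θ_{r θ} = (1/2) g^{θθ} (∂_r g_{θθ} + ∂_θ g_{θr} - ∂_θ g_{rθ}) = (1/2)(1/r^2)((2*r) + (0) - (0)) = 1/r
All other Christoffel symbols are zero.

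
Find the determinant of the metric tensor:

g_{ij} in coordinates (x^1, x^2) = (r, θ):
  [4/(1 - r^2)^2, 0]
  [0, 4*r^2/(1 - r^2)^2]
For a 2×2 metric: det(g) = g_{11}·g_{22} - g_{12}·g_{21}
= (4/(1 - r^2)^2)·(4*r^2/(1 - r^2)^2) - (0)·(0)
= 16*r^2/(1 - r^2)^4 - 0
det(g) = 16*r^2/(1 - r^2)^4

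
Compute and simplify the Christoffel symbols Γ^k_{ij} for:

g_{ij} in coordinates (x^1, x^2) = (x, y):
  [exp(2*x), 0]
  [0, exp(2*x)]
Using Γ^k_{ij} = (1/2) g^{km} (∂_i g_{mj} + ∂_j g_{mi} - ∂_m g_{ij}); the metric is diagonal, so only the m = k term contributes.
Non-zero symbols (using the symmetry Γ^k_{ij} = Γ^k_{ji}):
Γ^x_{x x} = (1/2) g^{xx} (∂_x g_{xx} + ∂_x g_{xx} - ∂_x g_{xx}) = (1/2)(exp(-2*x))((2*exp(2*x)) + (2*exp(2*x)) - (2*exp(2*x))) = 1
Γ^x_{y y} = (1/2) g^{xx} (∂_y g_{xy} + ∂_y g_{xy} - ∂_x g_{yy}) = (1/2)(exp(-2*x))((0) + (0) - (2*exp(2*x))) = -1
Γ^y_{x y} = (1/2) g^{yy} (∂_x g_{yy} + ∂_y g_{yx} - ∂_y g_{xy}) = (1/2)(exp(-2*x))((2*exp(2*x)) + (0) - (0)) = 1
All other Christoffel symbols are zero.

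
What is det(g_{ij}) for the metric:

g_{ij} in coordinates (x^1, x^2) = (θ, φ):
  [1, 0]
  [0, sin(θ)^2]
For a 2×2 metric: det(g) = g_{11}·g_{22} - g_{12}·g_{21}
= (1)·(sin(θ)^2) - (0)·(0)
= sin(θ)^2 - 0
det(g) = sin(θ)^2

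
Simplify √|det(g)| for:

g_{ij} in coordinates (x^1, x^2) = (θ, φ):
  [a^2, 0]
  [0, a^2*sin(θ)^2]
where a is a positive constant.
det(g) = a^4*sin(θ)^2
√|det(g)| = a^2*sin(θ) (taking 0 < θ < π so that |sin(θ)| = sin(θ))
Volume element: dV = a^2*sin(θ) dθ dφ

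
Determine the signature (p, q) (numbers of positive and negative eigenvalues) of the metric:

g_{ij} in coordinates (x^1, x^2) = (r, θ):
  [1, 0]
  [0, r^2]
The metric is diagonal, so its eigenvalues are the diagonal entries: 1, r^2 (at a generic point, where coordinate-dependent entries are positive).
2 positive, 0 negative.
(2, 0) - Riemannian (positive definite)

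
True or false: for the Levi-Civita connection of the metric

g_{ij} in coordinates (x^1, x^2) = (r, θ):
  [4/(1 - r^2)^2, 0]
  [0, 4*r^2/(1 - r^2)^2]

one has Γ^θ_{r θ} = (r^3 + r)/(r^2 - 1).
Γ^θ_{r θ} = (1/2) g^{θθ} (∂_r g_{θθ} + ∂_θ g_{θr} - ∂_θ g_{rθ}) = (1/2)((1 - r^2)^2/(4*r^2))((-8*(r^3 + r)/(r^2 - 1)^3) + (0) - (0)) = (-r^2 - 1)/(r^3 - r)
This differs from the proposed value (r^3 + r)/(r^2 - 1).
False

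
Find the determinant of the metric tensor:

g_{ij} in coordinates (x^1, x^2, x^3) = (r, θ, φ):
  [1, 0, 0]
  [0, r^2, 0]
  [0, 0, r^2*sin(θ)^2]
Diagonal metric: det(g) = g_{11}·g_{22}·g_{33}
= (1)·(r^2)·(r^2*sin(θ)^2)
det(g) = r^4*sin(θ)^2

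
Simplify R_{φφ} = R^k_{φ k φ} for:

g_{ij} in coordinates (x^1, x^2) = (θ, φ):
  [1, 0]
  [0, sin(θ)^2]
Non-zero Christoffel symbols (Γ^k_{ij} = Γ^k_{ji}):
Γ^θ_{φ φ} = -sin(2*θ)/2
Γ^φ_{θ φ} = 1/tan(θ)
R^θ_{φ θ φ} = ∂_θ Γ^θ_{φ φ} - ∂_φ Γ^θ_{φ θ} + Γ^θ_{θ m} Γ^m_{φ φ} - Γ^θ_{φ m} Γ^m_{φ θ}
  = (-cos(2*θ)) - (0) + (0) - (-cos(θ)^2) = sin(θ)^2
R^φ_{φ φ φ} = 0 (a repeated index in an antisymmetric pair)
R_{φφ} = R^θ_{φ θ φ} + R^φ_{φ φ φ} = (sin(θ)^2) + (0) = sin(θ)^2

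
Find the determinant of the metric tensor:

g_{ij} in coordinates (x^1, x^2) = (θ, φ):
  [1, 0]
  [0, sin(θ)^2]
For a 2×2 metric: det(g) = g_{11}·g_{22} - g_{12}·g_{21}
= (1)·(sin(θ)^2) - (0)·(0)
= sin(θ)^2 - 0
det(g) = sin(θ)^2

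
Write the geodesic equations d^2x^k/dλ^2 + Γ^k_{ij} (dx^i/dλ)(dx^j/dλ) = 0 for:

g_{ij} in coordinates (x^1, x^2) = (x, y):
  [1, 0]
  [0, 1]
Geodesic equation: d^2x^k/dλ^2 + Γ^k_{ij} (dx^i/dλ)(dx^j/dλ) = 0.
All Christoffel symbols vanish, so the geodesics are straight lines:
d^2x/dλ^2 = 0
d^2y/dλ^2 = 0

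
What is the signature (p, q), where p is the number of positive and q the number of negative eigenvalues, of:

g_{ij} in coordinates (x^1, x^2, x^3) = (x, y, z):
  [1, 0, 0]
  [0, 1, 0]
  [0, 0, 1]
The metric is diagonal, so its eigenvalues are the diagonal entries: 1, 1, 1 (at a generic point, where coordinate-dependent entries are positive).
3 positive, 0 negative.
(3, 0) - Riemannian (positive definite)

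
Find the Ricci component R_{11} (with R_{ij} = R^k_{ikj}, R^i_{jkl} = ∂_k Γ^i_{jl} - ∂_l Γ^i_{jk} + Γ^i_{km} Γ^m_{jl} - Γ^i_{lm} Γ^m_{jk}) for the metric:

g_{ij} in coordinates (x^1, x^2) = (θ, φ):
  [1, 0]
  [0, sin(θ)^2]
Non-zero Christoffel symbols (Γ^k_{ij} = Γ^k_{ji}):
Γ^θ_{φ φ} = -sin(2*θ)/2
Γ^φ_{θ φ} = 1/tan(θ)
R^θ_{θ θ θ} = 0 (a repeated index in an antisymmetric pair)
R^φ_{θ φ θ} = ∂_φ Γ^φ_{θ θ} - ∂_θ Γ^φ_{θ φ} + Γ^φ_{φ m} Γ^m_{θ θ} - Γ^φ_{θ m} Γ^m_{θ φ}
  = (0) - (-1/sin(θ)^2) + (0) - (1/tan(θ)^2) = 1
R_{θθ} = R^θ_{θ θ θ} + R^φ_{θ φ θ} = (0) + (1) = 1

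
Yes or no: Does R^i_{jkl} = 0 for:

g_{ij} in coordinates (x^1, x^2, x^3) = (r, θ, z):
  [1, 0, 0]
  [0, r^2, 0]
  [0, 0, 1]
Non-zero Christoffel symbols:
Γ^r_{θ θ} = -r
Γ^θ_{r θ} = 1/r
Ricci tensor: R_{rr} = 0, R_{rθ} = 0, R_{rz} = 0, R_{θθ} = 0, R_{θz} = 0, R_{zz} = 0
All R_{ij} vanish; in 3 dimensions the Riemann tensor is fully determined by the Ricci tensor, so R^i_{jkl} = 0: the metric is flat (curvilinear coordinates on flat space).
Yes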